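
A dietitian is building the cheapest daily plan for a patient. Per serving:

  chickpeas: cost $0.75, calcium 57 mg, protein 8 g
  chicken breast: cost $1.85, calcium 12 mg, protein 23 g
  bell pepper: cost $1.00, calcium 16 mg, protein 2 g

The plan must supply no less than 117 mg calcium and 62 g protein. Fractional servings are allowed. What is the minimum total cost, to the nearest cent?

A basic optimal solution has at most two foods positive. Try each food alone and each pair with both targets met exactly.
chickpeas only: max(117/57, 62/8) = 7.75 servings → $5.81.
chicken breast only: max(117/12, 62/23) = 9.75 servings → $18.04.
bell pepper only: max(117/16, 62/2) = 31 servings → $31.00.
chickpeas + chicken breast with both tight: 1.602 servings and 2.138 servings → $5.16.
chickpeas + bell pepper: the both-tight solution has a negative serving — not a feasible corner.
chicken breast + bell pepper with both tight: 2.203 servings and 5.66 servings → $9.74.
Cheapest feasible corner: $5.16.

$5.16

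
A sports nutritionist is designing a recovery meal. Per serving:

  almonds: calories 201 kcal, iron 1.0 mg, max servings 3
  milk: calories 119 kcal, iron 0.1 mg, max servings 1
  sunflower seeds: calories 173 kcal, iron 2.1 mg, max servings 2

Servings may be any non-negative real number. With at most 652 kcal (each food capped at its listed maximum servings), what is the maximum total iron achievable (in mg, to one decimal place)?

Iron per kcal: sunflower seeds 0.01214, almonds 0.004975, milk 0.0008403.
Take 2 servings of sunflower seeds: uses 346 kcal, +4.2 mg iron (running total 4.2 mg).
Take 1.522 servings of almonds: uses 306 kcal, +1.5 mg iron (running total 5.7 mg).
Filling greedily by iron-per-kcal is optimal for one linear limit, giving 5.7 mg.

5.7 mg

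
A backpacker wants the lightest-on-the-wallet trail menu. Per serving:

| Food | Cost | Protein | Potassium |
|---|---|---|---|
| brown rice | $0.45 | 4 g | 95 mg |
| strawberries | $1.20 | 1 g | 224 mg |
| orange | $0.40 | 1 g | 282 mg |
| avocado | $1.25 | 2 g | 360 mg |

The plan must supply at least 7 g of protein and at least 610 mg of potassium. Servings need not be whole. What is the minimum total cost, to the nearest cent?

$1.28

Two binding constraints pin down two serving amounts, so the optimal mix uses at most two foods. The candidates are each food alone (scaled to the tighter of protein/potassium) and each pair with both constraints tight.
brown rice only: max(7/4, 610/95) = 6.421 servings → $2.89.
strawberries only: max(7/1, 610/224) = 7 servings → $8.40.
orange only: max(7/1, 610/282) = 7 servings → $2.80.
avocado only: max(7/2, 610/360) = 3.5 servings → $4.38.
brown rice + strawberries with both tight: 1.196 servings and 2.216 servings → $3.20.
brown rice + orange with both tight: 1.32 servings and 1.718 servings → $1.28.
brown rice + avocado with both tight: 1.04 servings and 1.42 servings → $2.24.
strawberries + orange with both targets exact would need a negative amount; discard.
strawberries + avocado: intersection lies outside the first quadrant.
orange + avocado: intersection lies outside the first quadrant.
Cheapest feasible corner: $1.28.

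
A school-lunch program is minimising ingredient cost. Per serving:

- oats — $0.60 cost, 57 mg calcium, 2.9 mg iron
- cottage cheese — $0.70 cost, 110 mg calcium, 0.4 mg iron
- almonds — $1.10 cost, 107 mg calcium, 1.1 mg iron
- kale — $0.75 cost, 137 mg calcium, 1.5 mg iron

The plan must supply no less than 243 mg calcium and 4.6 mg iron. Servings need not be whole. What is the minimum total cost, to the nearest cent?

$1.58

For a min-cost LP with two ≥-constraints, a basic feasible solution has at most two positive variables.
oats only: max(243/57, 4.6/2.9) = 4.263 servings → $2.56.
cottage cheese only: max(243/110, 4.6/0.4) = 11.5 servings → $8.05.
almonds only: max(243/107, 4.6/1.1) = 4.182 servings → $4.60.
kale only: max(243/137, 4.6/1.5) = 3.067 servings → $2.30.
oats + cottage cheese with both tight: 1.38 servings and 1.494 servings → $1.87.
oats + almonds with both tight: 0.9083 servings and 1.787 servings → $2.51.
oats + kale with both tight: 0.8521 servings and 1.419 servings → $1.58.
cottage cheese + almonds with both targets exact would need a negative amount; discard.
cottage cheese + kale: intersection lies outside the first quadrant.
almonds + kale with both targets exact would need a negative amount; discard.
The minimum over all feasible corners is $1.58.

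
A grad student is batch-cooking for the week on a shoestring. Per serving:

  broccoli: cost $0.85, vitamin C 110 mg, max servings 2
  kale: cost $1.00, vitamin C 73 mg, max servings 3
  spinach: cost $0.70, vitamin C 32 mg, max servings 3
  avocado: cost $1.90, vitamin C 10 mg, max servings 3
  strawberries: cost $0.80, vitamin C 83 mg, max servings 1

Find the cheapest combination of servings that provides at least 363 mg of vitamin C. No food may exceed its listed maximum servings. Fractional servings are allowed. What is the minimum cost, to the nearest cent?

$3.32

Cost per mg of vitamin C: broccoli $0.0077, strawberries $0.0096, kale $0.0137, spinach $0.0219, avocado $0.1900.
Take 2 servings of broccoli: +220.0 mg vitamin C for $1.70 (total $1.70, still need 143.0 mg).
Take 1 serving of strawberries: +83.0 mg vitamin C for $0.80 (total $2.50, still need 60.0 mg).
Take 0.8219 servings of kale: +60.0 mg vitamin C for $0.82 (total $3.32, still need 0.0 mg).
Greedy by cheapest-per-mg is optimal for a single linear constraint, so the minimum cost is $3.32.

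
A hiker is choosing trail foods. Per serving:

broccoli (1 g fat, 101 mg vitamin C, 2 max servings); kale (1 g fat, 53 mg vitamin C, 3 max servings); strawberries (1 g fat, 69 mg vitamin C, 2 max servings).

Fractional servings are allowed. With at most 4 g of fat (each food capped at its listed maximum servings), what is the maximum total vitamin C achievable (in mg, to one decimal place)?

Vitamin C per g fat: broccoli 101, strawberries 69, kale 53.
Take 2 servings of broccoli: uses 2 g fat, +202.0 mg vitamin C (running total 202.0 mg).
Take 2 servings of strawberries: uses 2 g fat, +138.0 mg vitamin C (running total 340.0 mg).
Greedy by best ratio exhausts the fat allowance optimally: 340.0 mg.

340.0 mg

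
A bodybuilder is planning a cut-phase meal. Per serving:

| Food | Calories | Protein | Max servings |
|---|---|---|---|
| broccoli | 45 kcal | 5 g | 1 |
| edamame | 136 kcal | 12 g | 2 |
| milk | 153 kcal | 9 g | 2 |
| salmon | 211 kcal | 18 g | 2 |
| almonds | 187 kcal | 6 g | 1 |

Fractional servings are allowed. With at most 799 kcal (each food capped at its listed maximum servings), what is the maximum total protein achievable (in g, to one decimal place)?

68.5 g

Protein per kcal: broccoli 0.1111, edamame 0.08824, salmon 0.08531, milk 0.05882, almonds 0.03209.
Take 1 serving of broccoli: uses 45 kcal, +5.0 g protein (running total 5.0 g).
Take 2 servings of edamame: uses 272 kcal, +24.0 g protein (running total 29.0 g).
Take 2 servings of salmon: uses 422 kcal, +36.0 g protein (running total 65.0 g).
Take 0.3922 servings of milk: uses 60 kcal, +3.5 g protein (running total 68.5 g).
Filling greedily by protein-per-kcal is optimal for one linear limit, giving 68.5 g.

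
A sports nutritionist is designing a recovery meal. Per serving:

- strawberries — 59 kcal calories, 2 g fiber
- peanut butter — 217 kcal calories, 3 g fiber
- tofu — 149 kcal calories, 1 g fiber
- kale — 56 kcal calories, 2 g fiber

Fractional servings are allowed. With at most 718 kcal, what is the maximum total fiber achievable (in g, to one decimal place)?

25.6 g

Fiber per kcal: kale 0.03571, strawberries 0.0339, peanut butter 0.01382, tofu 0.006711.
With no serving limits, spend the whole calories allowance on kale: 718 kcal / 56 kcal × 2 g = 25.6 g.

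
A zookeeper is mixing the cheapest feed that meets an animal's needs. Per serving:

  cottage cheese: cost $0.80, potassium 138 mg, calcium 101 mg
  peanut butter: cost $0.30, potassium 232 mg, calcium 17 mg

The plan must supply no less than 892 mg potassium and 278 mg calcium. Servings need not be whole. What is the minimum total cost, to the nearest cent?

At the optimum either one food covers both requirements or two foods hit both targets exactly; no other combination can be cheaper.
cottage cheese only: max(892/138, 278/101) = 6.464 servings → $5.17.
peanut butter only: max(892/232, 278/17) = 16.35 servings → $4.91.
cottage cheese + peanut butter with both tight: 2.34 servings and 2.453 servings → $2.61.
Cheapest feasible corner: $2.61.

$2.61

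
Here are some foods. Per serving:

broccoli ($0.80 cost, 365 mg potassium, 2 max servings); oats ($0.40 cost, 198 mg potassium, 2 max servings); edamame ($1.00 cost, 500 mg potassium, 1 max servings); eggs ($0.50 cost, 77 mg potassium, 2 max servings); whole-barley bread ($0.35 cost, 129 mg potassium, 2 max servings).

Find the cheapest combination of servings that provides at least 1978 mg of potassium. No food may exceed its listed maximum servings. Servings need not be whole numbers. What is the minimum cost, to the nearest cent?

$4.71

Cost per mg of potassium: edamame $0.0020, oats $0.0020, broccoli $0.0022, whole-barley bread $0.0027, eggs $0.0065.
Take 1 serving of edamame: +500.0 mg potassium for $1.00 (total $1.00, still need 1478.0 mg).
Take 2 servings of oats: +396.0 mg potassium for $0.80 (total $1.80, still need 1082.0 mg).
Take 2 servings of broccoli: +730.0 mg potassium for $1.60 (total $3.40, still need 352.0 mg).
Take 2 servings of whole-barley bread: +258.0 mg potassium for $0.70 (total $4.10, still need 94.0 mg).
Take 1.221 servings of eggs: +94.0 mg potassium for $0.61 (total $4.71, still need 0.0 mg).
Filling from the cheapest source first is optimal under one linear minimum: $4.71.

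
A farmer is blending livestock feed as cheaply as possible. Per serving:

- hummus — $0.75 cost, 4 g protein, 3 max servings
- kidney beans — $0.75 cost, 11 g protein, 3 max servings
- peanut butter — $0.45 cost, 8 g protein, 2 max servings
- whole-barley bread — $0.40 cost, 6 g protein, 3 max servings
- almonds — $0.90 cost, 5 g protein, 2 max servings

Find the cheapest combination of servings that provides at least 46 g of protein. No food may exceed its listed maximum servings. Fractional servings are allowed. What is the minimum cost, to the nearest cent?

$2.92

Cost per g of protein: peanut butter $0.0563, whole-barley bread $0.0667, kidney beans $0.0682, almonds $0.1800, hummus $0.1875.
Take 2 servings of peanut butter: +16.0 g protein for $0.90 (total $0.90, still need 30.0 g).
Take 3 servings of whole-barley bread: +18.0 g protein for $1.20 (total $2.10, still need 12.0 g).
Take 1.091 servings of kidney beans: +12.0 g protein for $0.82 (total $2.92, still need 0.0 g).
Filling from the cheapest source first is optimal under one linear minimum: $2.92.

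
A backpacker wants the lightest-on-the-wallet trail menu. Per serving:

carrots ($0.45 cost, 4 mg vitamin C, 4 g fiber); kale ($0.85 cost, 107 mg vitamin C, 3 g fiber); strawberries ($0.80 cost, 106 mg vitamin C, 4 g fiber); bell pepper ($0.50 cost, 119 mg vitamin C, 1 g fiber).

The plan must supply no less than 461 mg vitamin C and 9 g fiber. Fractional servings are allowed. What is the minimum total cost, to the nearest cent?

$2.50

carrots only: max(461/4, 9/4) = 115.2 servings → $51.86.
kale only: max(461/107, 9/3) = 4.308 servings → $3.66.
strawberries only: max(461/106, 9/4) = 4.349 servings → $3.48.
bell pepper only: max(461/119, 9/1) = 9 servings → $4.50.
carrots + kale with both targets exact would need a negative amount; discard.
carrots + strawberries: intersection lies outside the first quadrant.
carrots + bell pepper with both tight: 1.292 servings and 3.831 servings → $2.50.
kale + strawberries with both targets exact would need a negative amount; discard.
kale + bell pepper with both tight: 2.44 servings and 1.68 servings → $2.91.
strawberries + bell pepper with both tight: 1.649 servings and 2.405 servings → $2.52.
So the least-cost plan costs $2.50.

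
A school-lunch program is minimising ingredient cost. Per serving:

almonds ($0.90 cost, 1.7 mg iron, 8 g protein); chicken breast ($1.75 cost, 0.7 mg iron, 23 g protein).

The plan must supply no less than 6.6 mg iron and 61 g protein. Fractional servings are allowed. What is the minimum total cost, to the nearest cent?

Minimising a linear cost over {iron ≥ 6.6, protein ≥ 61, servings ≥ 0} — the optimum is at a vertex, using one or two foods.
almonds only: max(6.6/1.7, 61/8) = 7.625 servings → $6.86.
chicken breast only: max(6.6/0.7, 61/23) = 9.429 servings → $16.50.
almonds + chicken breast with both tight: 3.257 servings and 1.519 servings → $5.59.
So the least-cost plan costs $5.59.

$5.59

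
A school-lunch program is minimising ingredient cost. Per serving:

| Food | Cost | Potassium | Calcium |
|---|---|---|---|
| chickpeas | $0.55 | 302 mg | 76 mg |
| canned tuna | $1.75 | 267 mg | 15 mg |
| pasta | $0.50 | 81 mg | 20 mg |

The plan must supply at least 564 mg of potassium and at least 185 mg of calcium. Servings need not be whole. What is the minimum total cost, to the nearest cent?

$1.34

Check every corner: each single food scaled to meet both minima, and each pair solved so both constraints bind.
chickpeas only: max(564/302, 185/76) = 2.434 servings → $1.34.
canned tuna only: max(564/267, 185/15) = 12.33 servings → $21.58.
pasta only: max(564/81, 185/20) = 9.25 servings → $4.62.
chickpeas + canned tuna: intersection lies outside the first quadrant.
chickpeas + pasta: intersection lies outside the first quadrant.
canned tuna + pasta with both targets exact would need a negative amount; discard.
So the least-cost plan costs $1.34.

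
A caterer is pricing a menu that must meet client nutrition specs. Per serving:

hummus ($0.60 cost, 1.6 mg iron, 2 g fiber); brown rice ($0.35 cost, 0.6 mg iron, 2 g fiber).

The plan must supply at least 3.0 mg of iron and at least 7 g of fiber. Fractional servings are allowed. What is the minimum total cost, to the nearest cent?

$1.45

Two binding constraints pin down two serving amounts, so the optimal mix uses at most two foods. The candidates are each food alone (scaled to the tighter of iron/fiber) and each pair with both constraints tight.
hummus only: max(3.0/1.6, 7/2) = 3.5 servings → $2.10.
brown rice only: max(3.0/0.6, 7/2) = 5 servings → $1.75.
hummus + brown rice with both tight: 0.9 servings and 2.6 servings → $1.45.
The minimum over all feasible corners is $1.45.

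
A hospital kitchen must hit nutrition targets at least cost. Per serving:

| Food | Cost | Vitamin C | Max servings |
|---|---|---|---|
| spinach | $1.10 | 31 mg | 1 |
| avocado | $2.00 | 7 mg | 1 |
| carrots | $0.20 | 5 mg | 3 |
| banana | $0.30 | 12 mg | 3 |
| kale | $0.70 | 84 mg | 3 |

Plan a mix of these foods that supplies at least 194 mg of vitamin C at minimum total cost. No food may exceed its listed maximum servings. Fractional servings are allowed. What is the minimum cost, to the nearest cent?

Cost per mg of vitamin C: kale $0.0083, banana $0.0250, spinach $0.0355, carrots $0.0400, avocado $0.2857.
Take 2.31 servings of kale: +194.0 mg vitamin C for $1.62 (total $1.62, still need 0.0 mg).
Filling from the cheapest source first is optimal under one linear minimum: $1.62.

$1.62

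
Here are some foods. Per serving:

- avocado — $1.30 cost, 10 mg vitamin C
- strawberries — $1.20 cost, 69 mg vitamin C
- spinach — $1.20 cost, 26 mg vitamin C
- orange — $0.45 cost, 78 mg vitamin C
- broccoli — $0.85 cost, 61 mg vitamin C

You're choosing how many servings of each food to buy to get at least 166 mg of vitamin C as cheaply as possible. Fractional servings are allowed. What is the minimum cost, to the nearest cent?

Cost per mg of vitamin C: orange $0.0058, broccoli $0.0139, strawberries $0.0174, spinach $0.0462, avocado $0.1300.
With no serving limits, use only orange: 166 mg / 78 mg = 2.128 servings × $0.45 = $0.96.

$0.96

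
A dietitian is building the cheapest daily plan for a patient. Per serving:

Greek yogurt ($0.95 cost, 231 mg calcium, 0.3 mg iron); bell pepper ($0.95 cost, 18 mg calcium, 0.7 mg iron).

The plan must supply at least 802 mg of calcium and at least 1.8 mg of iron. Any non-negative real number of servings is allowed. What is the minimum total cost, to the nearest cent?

At the optimum either one food covers both requirements or two foods hit both targets exactly; no other combination can be cheaper.
Greek yogurt only: max(802/231, 1.8/0.3) = 6 servings → $5.70.
bell pepper only: max(802/18, 1.8/0.7) = 44.56 servings → $42.33.
Greek yogurt + bell pepper with both tight: 3.385 servings and 1.121 servings → $4.28.
Cheapest feasible corner: $4.28.

$4.28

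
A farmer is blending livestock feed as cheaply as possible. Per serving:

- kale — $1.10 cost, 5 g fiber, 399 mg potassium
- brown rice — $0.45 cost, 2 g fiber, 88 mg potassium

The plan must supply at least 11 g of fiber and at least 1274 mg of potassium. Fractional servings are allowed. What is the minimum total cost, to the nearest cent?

An LP optimum is at a vertex; with two nutrient constraints at most two foods are used. Check each candidate.
kale only: max(11/5, 1274/399) = 3.193 servings → $3.51.
brown rice only: max(11/2, 1274/88) = 14.48 servings → $6.51.
kale + brown rice: intersection lies outside the first quadrant.
The minimum over all feasible corners is $3.51.

$3.51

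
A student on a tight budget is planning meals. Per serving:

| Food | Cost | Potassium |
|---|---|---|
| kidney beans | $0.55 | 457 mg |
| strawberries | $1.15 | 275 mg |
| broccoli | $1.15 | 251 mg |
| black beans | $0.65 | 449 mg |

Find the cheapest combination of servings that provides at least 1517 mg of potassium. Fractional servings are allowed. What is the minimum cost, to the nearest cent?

Cost per mg of potassium: kidney beans $0.0012, black beans $0.0014, strawberries $0.0042, broccoli $0.0046.
With no serving limits, use only kidney beans: 1517 mg / 457 mg = 3.319 servings × $0.55 = $1.83.

$1.83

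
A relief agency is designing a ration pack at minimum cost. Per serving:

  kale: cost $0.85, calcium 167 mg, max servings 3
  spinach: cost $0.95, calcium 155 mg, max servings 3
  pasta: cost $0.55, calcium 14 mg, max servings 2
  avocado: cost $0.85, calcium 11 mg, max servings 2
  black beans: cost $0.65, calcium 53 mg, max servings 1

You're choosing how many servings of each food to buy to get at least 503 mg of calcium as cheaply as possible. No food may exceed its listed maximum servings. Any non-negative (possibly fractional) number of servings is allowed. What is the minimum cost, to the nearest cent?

$2.56

Cost per mg of calcium: kale $0.0051, spinach $0.0061, black beans $0.0123, pasta $0.0393, avocado $0.0773.
Take 3 servings of kale: +501.0 mg calcium for $2.55 (total $2.55, still need 2.0 mg).
Take 0.0129 servings of spinach: +2.0 mg calcium for $0.01 (total $2.56, still need 0.0 mg).
Greedy by cheapest-per-mg is optimal for a single linear constraint, so the minimum cost is $2.56.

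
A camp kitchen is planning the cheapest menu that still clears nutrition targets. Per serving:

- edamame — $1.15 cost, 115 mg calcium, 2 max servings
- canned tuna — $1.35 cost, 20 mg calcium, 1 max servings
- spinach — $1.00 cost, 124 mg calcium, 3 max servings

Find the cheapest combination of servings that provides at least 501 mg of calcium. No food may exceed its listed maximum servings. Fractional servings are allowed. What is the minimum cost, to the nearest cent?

$4.29

Cost per mg of calcium: spinach $0.0081, edamame $0.0100, canned tuna $0.0675.
Take 3 servings of spinach: +372.0 mg calcium for $3.00 (total $3.00, still need 129.0 mg).
Take 1.122 servings of edamame: +129.0 mg calcium for $1.29 (total $4.29, still need 0.0 mg).
Filling from the cheapest source first is optimal under one linear minimum: $4.29.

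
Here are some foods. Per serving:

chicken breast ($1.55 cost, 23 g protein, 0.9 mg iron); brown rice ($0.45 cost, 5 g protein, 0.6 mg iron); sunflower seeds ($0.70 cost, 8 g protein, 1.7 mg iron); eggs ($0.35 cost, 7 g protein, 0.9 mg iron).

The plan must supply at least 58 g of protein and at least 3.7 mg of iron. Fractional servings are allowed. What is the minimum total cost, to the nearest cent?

At the optimum either one food covers both requirements or two foods hit both targets exactly; no other combination can be cheaper.
chicken breast only: max(58/23, 3.7/0.9) = 4.111 servings → $6.37.
brown rice only: max(58/5, 3.7/0.6) = 11.6 servings → $5.22.
sunflower seeds only: max(58/8, 3.7/1.7) = 7.25 servings → $5.08.
eggs only: max(58/7, 3.7/0.9) = 8.286 servings → $2.90.
chicken breast + brown rice with both tight: 1.753 servings and 3.538 servings → $4.31.
chicken breast + sunflower seeds with both tight: 2.163 servings and 1.031 servings → $4.07.
chicken breast + eggs with both tight: 1.826 servings and 2.285 servings → $3.63.
brown rice + sunflower seeds: the both-tight solution has a negative serving — not a feasible corner.
brown rice + eggs with both targets exact would need a negative amount; discard.
sunflower seeds + eggs with both targets exact would need a negative amount; discard.
So the least-cost plan costs $2.90.

$2.90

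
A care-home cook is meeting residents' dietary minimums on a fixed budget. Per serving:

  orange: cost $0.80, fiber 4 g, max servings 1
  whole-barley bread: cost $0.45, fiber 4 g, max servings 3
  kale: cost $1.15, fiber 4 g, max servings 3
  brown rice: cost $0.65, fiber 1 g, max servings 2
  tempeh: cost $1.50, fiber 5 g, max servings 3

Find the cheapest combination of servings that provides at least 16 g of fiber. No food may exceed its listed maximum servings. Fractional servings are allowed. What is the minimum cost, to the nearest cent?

$2.15

Cost per g of fiber: whole-barley bread $0.1125, orange $0.2000, kale $0.2875, tempeh $0.3000, brown rice $0.6500.
Take 3 servings of whole-barley bread: +12.0 g fiber for $1.35 (total $1.35, still need 4.0 g).
Take 1 serving of orange: +4.0 g fiber for $0.80 (total $2.15, still need 0.0 g).
Greedy by cheapest-per-g is optimal for a single linear constraint, so the minimum cost is $2.15.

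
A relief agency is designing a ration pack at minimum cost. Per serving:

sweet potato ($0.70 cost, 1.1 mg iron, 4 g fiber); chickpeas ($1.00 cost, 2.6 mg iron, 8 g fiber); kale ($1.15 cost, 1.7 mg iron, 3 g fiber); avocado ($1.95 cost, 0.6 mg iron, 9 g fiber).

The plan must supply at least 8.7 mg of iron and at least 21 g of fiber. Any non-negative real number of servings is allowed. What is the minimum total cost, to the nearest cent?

sweet potato only: max(8.7/1.1, 21/4) = 7.909 servings → $5.54.
chickpeas only: max(8.7/2.6, 21/8) = 3.346 servings → $3.35.
kale only: max(8.7/1.7, 21/3) = 7 servings → $8.05.
avocado only: max(8.7/0.6, 21/9) = 14.5 servings → $28.27.
sweet potato + chickpeas: intersection lies outside the first quadrant.
sweet potato + kale with both tight: 2.743 servings and 3.343 servings → $5.76.
sweet potato + avocado: the both-tight solution has a negative serving — not a feasible corner.
chickpeas + kale with both tight: 1.655 servings and 2.586 servings → $4.63.
chickpeas + avocado: intersection lies outside the first quadrant.
kale + avocado with both tight: 4.867 servings and 0.7111 servings → $6.98.
Cheapest feasible corner: $3.35.

$3.35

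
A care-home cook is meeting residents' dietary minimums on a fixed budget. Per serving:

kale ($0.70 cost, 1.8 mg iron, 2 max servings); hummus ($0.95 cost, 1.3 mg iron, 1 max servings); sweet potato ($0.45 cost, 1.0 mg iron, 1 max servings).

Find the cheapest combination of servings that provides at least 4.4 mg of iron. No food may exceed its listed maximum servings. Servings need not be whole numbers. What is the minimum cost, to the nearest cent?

$1.76

Cost per mg of iron: kale $0.3889, sweet potato $0.4500, hummus $0.7308.
Take 2 servings of kale: +3.6 mg iron for $1.40 (total $1.40, still need 0.8 mg).
Take 0.8 servings of sweet potato: +0.8 mg iron for $0.36 (total $1.76, still need 0.0 mg).
Filling from the cheapest source first is optimal under one linear minimum: $1.76.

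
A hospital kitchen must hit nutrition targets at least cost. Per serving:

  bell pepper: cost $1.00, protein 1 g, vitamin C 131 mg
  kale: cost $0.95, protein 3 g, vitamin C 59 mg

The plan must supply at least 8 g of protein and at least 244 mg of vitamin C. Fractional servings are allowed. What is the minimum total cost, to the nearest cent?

Check every corner: each single food scaled to meet both minima, and each pair solved so both constraints bind.
bell pepper only: max(8/1, 244/131) = 8 servings → $8.00.
kale only: max(8/3, 244/59) = 4.136 servings → $3.93.
bell pepper + kale with both tight: 0.7784 servings and 2.407 servings → $3.07.
Cheapest feasible corner: $3.07.

$3.07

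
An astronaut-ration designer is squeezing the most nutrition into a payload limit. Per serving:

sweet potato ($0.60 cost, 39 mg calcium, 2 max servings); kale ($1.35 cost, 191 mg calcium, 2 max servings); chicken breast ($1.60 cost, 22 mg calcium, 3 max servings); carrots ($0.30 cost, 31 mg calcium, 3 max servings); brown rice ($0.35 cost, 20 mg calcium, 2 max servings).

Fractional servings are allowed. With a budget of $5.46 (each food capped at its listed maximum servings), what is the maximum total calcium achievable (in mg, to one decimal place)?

Calcium per dollar: kale 141.5, carrots 103.3, sweet potato 65, brown rice 57.14, chicken breast 13.75.
Take 2 servings of kale: spends $2.70, +382.0 mg calcium (running total 382.0 mg).
Take 3 servings of carrots: spends $0.90, +93.0 mg calcium (running total 475.0 mg).
Take 2 servings of sweet potato: spends $1.20, +78.0 mg calcium (running total 553.0 mg).
Take 1.886 servings of brown rice: spends $0.66, +37.7 mg calcium (running total 590.7 mg).
Greedy by best ratio exhausts the cost allowance optimally: 590.7 mg.

590.7 mg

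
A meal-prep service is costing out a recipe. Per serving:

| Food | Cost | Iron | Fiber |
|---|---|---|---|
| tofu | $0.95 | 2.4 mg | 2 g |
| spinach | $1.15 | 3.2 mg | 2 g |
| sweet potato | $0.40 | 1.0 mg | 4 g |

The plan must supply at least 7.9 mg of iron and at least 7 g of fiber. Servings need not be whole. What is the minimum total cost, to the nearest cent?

$2.86

Two binding constraints pin down two serving amounts, so the optimal mix uses at most two foods. The candidates are each food alone (scaled to the tighter of iron/fiber) and each pair with both constraints tight.
tofu only: max(7.9/2.4, 7/2) = 3.5 servings → $3.33.
spinach only: max(7.9/3.2, 7/2) = 3.5 servings → $4.03.
sweet potato only: max(7.9/1.0, 7/4) = 7.9 servings → $3.16.
tofu + spinach: the both-tight solution has a negative serving — not a feasible corner.
tofu + sweet potato with both tight: 3.237 servings and 0.1316 servings → $3.13.
spinach + sweet potato with both tight: 2.278 servings and 0.6111 servings → $2.86.
Cheapest feasible corner: $2.86.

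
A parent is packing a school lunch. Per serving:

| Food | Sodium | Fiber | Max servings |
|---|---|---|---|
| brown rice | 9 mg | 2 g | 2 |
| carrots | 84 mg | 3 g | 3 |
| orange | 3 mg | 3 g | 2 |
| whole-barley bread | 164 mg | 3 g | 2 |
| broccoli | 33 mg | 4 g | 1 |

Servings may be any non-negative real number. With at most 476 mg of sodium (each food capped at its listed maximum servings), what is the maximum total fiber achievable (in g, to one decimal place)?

26.1 g

Fiber per mg sodium: orange 1, brown rice 0.2222, broccoli 0.1212, carrots 0.03571, whole-barley bread 0.01829.
Take 2 servings of orange: uses 6 mg sodium, +6.0 g fiber (running total 6.0 g).
Take 2 servings of brown rice: uses 18 mg sodium, +4.0 g fiber (running total 10.0 g).
Take 1 serving of broccoli: uses 33 mg sodium, +4.0 g fiber (running total 14.0 g).
Take 3 servings of carrots: uses 252 mg sodium, +9.0 g fiber (running total 23.0 g).
Take 1.018 servings of whole-barley bread: uses 167 mg sodium, +3.1 g fiber (running total 26.1 g).
Filling greedily by fiber-per-mg sodium is optimal for one linear limit, giving 26.1 g.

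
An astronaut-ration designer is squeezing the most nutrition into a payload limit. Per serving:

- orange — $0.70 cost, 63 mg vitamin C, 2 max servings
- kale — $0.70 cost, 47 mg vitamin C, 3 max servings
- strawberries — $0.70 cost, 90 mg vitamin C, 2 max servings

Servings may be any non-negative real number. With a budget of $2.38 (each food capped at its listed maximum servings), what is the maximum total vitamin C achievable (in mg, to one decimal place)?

268.2 mg

Vitamin C per dollar: strawberries 128.6, orange 90, kale 67.14.
Take 2 servings of strawberries: spends $1.40, +180.0 mg vitamin C (running total 180.0 mg).
Take 1.4 servings of orange: spends $0.98, +88.2 mg vitamin C (running total 268.2 mg).
Filling greedily by vitamin C-per-dollar is optimal for one linear limit, giving 268.2 mg.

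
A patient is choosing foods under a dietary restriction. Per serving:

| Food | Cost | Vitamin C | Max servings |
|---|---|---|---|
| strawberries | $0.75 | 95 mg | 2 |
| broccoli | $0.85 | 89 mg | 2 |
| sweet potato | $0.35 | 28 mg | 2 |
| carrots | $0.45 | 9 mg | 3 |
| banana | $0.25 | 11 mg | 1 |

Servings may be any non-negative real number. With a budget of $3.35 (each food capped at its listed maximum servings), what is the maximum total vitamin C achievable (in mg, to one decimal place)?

Vitamin C per dollar: strawberries 126.7, broccoli 104.7, sweet potato 80, banana 44, carrots 20.
Take 2 servings of strawberries: spends $1.50, +190.0 mg vitamin C (running total 190.0 mg).
Take 2 servings of broccoli: spends $1.70, +178.0 mg vitamin C (running total 368.0 mg).
Take 0.4286 servings of sweet potato: spends $0.15, +12.0 mg vitamin C (running total 380.0 mg).
Greedy by best ratio exhausts the cost allowance optimally: 380.0 mg.

380.0 mg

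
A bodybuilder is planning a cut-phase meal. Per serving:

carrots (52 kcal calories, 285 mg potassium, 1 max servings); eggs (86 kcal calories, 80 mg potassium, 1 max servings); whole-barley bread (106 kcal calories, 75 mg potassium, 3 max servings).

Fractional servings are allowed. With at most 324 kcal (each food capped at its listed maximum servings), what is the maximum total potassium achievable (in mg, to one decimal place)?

496.6 mg

Potassium per kcal: carrots 5.481, eggs 0.9302, whole-barley bread 0.7075.
Take 1 serving of carrots: uses 52 kcal, +285.0 mg potassium (running total 285.0 mg).
Take 1 serving of eggs: uses 86 kcal, +80.0 mg potassium (running total 365.0 mg).
Take 1.755 servings of whole-barley bread: uses 186 kcal, +131.6 mg potassium (running total 496.6 mg).
Filling greedily by potassium-per-kcal is optimal for one linear limit, giving 496.6 mg.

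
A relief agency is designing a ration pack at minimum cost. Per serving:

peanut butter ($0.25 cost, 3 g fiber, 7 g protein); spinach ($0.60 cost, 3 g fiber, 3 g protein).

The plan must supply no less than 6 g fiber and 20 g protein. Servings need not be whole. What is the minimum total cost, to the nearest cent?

$0.71

Compare the cost at each extreme point of the feasible region.
peanut butter only: max(6/3, 20/7) = 2.857 servings → $0.71.
spinach only: max(6/3, 20/3) = 6.667 servings → $4.00.
peanut butter + spinach with both targets exact would need a negative amount; discard.
So the least-cost plan costs $0.71.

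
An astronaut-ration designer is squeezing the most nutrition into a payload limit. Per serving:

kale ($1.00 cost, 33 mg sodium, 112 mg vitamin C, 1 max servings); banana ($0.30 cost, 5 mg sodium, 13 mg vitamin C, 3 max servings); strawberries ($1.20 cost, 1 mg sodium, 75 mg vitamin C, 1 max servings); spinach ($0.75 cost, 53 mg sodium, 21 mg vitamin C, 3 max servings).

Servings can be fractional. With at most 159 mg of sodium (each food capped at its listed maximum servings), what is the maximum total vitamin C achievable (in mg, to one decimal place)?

269.6 mg

Vitamin C per mg sodium: strawberries 75, kale 3.394, banana 2.6, spinach 0.3962.
Take 1 serving of strawberries: uses 1 mg sodium, +75.0 mg vitamin C (running total 75.0 mg).
Take 1 serving of kale: uses 33 mg sodium, +112.0 mg vitamin C (running total 187.0 mg).
Take 3 servings of banana: uses 15 mg sodium, +39.0 mg vitamin C (running total 226.0 mg).
Take 2.075 servings of spinach: uses 110 mg sodium, +43.6 mg vitamin C (running total 269.6 mg).
Filling greedily by vitamin C-per-mg sodium is optimal for one linear limit, giving 269.6 mg.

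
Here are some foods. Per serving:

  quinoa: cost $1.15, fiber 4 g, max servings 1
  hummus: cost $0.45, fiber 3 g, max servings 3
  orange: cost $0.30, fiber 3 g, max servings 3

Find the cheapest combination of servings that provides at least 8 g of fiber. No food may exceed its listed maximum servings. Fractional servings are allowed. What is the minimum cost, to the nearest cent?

$0.80

Cost per g of fiber: orange $0.1000, hummus $0.1500, quinoa $0.2875.
Take 2.667 servings of orange: +8.0 g fiber for $0.80 (total $0.80, still need 0.0 g).
Greedy by cheapest-per-g is optimal for a single linear constraint, so the minimum cost is $0.80.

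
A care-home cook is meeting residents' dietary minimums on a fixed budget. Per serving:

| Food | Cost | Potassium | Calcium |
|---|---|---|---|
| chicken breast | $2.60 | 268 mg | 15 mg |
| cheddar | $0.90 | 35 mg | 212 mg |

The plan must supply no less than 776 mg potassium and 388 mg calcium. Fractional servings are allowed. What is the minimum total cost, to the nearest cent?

$8.45

Compare the cost at each extreme point of the feasible region.
chicken breast only: max(776/268, 388/15) = 25.87 servings → $67.25.
cheddar only: max(776/35, 388/212) = 22.17 servings → $19.95.
chicken breast + cheddar with both tight: 2.681 servings and 1.64 servings → $8.45.
The minimum over all feasible corners is $8.45.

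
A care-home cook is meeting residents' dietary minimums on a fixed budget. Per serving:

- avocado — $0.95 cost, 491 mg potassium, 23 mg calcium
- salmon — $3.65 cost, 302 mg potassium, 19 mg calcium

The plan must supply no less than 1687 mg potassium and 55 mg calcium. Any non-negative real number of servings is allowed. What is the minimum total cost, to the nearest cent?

Two binding constraints pin down two serving amounts, so the optimal mix uses at most two foods. The candidates are each food alone (scaled to the tighter of potassium/calcium) and each pair with both constraints tight.
avocado only: max(1687/491, 55/23) = 3.436 servings → $3.26.
salmon only: max(1687/302, 55/19) = 5.586 servings → $20.39.
avocado + salmon with both targets exact would need a negative amount; discard.
So the least-cost plan costs $3.26.

$3.26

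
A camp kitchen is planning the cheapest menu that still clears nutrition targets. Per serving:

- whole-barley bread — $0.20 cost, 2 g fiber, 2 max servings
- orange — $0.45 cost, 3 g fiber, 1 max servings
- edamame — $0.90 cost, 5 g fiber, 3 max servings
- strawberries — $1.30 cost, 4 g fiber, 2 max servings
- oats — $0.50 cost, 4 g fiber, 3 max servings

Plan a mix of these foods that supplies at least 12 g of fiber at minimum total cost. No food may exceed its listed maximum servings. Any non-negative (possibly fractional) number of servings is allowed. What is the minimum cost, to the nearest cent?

$1.40

Cost per g of fiber: whole-barley bread $0.1000, oats $0.1250, orange $0.1500, edamame $0.1800, strawberries $0.3250.
Take 2 servings of whole-barley bread: +4.0 g fiber for $0.40 (total $0.40, still need 8.0 g).
Take 2 servings of oats: +8.0 g fiber for $1.00 (total $1.40, still need 0.0 g).
Filling from the cheapest source first is optimal under one linear minimum: $1.40.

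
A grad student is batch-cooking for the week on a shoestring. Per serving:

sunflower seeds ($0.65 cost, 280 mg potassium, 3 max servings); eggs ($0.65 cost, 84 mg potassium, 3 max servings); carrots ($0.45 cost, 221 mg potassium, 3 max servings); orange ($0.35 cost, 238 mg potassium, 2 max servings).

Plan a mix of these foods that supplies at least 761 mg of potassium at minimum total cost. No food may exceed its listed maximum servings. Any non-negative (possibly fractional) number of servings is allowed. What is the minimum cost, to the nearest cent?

Cost per mg of potassium: orange $0.0015, carrots $0.0020, sunflower seeds $0.0023, eggs $0.0077.
Take 2 servings of orange: +476.0 mg potassium for $0.70 (total $0.70, still need 285.0 mg).
Take 1.29 servings of carrots: +285.0 mg potassium for $0.58 (total $1.28, still need 0.0 mg).
Filling from the cheapest source first is optimal under one linear minimum: $1.28.

$1.28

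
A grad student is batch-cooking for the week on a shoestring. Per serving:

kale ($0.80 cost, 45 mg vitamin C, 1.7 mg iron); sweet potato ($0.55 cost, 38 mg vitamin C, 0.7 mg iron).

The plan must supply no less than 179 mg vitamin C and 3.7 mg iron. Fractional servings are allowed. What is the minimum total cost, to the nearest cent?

$2.66

A basic optimal solution has at most two foods positive. Try each food alone and each pair with both targets met exactly.
kale only: max(179/45, 3.7/1.7) = 3.978 servings → $3.18.
sweet potato only: max(179/38, 3.7/0.7) = 5.286 servings → $2.91.
kale + sweet potato with both tight: 0.4622 servings and 4.163 servings → $2.66.
So the least-cost plan costs $2.66.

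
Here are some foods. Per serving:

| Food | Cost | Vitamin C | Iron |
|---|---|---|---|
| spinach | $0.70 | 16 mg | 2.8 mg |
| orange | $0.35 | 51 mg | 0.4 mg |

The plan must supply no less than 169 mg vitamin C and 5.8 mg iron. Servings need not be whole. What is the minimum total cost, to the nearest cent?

$2.15

An LP optimum is at a vertex; with two nutrient constraints at most two foods are used. Check each candidate.
spinach only: max(169/16, 5.8/2.8) = 10.56 servings → $7.39.
orange only: max(169/51, 5.8/0.4) = 14.5 servings → $5.08.
spinach + orange with both tight: 1.673 servings and 2.789 servings → $2.15.
The minimum over all feasible corners is $2.15.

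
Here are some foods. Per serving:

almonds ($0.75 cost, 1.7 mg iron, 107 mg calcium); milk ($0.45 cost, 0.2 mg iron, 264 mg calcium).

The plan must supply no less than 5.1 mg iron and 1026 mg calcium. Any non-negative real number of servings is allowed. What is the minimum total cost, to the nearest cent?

$3.26

almonds only: max(5.1/1.7, 1026/107) = 9.589 servings → $7.19.
milk only: max(5.1/0.2, 1026/264) = 25.5 servings → $11.47.
almonds + milk with both tight: 2.67 servings and 2.804 servings → $3.26.
Cheapest feasible corner: $3.26.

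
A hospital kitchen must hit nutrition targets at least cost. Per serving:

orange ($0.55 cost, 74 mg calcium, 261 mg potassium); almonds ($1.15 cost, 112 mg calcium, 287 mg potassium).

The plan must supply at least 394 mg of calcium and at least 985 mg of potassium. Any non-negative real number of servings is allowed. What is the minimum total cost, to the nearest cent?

$2.93

With two linear requirements the optimum uses one or two foods; enumerate the corners.
orange only: max(394/74, 985/261) = 5.324 servings → $2.93.
almonds only: max(394/112, 985/287) = 3.518 servings → $4.05.
orange + almonds: the both-tight solution has a negative serving — not a feasible corner.
So the least-cost plan costs $2.93.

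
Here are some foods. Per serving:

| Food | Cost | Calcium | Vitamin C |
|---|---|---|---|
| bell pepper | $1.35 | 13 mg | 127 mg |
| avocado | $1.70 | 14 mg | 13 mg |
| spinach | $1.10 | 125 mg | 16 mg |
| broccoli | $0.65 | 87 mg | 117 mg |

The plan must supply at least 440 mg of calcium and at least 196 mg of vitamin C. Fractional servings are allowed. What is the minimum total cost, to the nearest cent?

Compare the cost at each extreme point of the feasible region.
bell pepper only: max(440/13, 196/127) = 33.85 servings → $45.69.
avocado only: max(440/14, 196/13) = 31.43 servings → $53.43.
spinach only: max(440/125, 196/16) = 12.25 servings → $13.47.
broccoli only: max(440/87, 196/117) = 5.057 servings → $3.29.
bell pepper + avocado: intersection lies outside the first quadrant.
bell pepper + spinach with both tight: 1.114 servings and 3.404 servings → $5.25.
bell pepper + broccoli: the both-tight solution has a negative serving — not a feasible corner.
avocado + spinach with both tight: 12.46 servings and 2.124 servings → $23.52.
avocado + broccoli with both targets exact would need a negative amount; discard.
spinach + broccoli with both tight: 2.602 servings and 1.319 servings → $3.72.
So the least-cost plan costs $3.29.

$3.29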